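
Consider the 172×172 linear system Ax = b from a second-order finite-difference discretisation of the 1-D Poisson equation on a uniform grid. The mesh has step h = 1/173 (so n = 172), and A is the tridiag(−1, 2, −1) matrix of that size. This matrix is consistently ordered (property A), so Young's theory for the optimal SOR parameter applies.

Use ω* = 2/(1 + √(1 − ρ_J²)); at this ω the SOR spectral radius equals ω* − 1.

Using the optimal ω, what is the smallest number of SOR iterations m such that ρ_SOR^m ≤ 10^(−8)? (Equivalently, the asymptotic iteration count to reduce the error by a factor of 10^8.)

m = 508

spectrum of D⁻¹(L+U) = {cos(kπ/173) : 1≤k≤172}; ρ_J = cos(π/173) = 0.9998351.
root = sin(π/173) = 0.0181585  (since 1−cos² = sin²).
ω* = 2/(1 + 0.0181585) = 2/1.0181585 = 1.9643307.
and ρ(B_{ω*}) = 1.9643307 − 1 = 0.9643307.
m ≥ 8·ln10 / (−ln 0.9643307) = 507.164; smallest integer m = 508.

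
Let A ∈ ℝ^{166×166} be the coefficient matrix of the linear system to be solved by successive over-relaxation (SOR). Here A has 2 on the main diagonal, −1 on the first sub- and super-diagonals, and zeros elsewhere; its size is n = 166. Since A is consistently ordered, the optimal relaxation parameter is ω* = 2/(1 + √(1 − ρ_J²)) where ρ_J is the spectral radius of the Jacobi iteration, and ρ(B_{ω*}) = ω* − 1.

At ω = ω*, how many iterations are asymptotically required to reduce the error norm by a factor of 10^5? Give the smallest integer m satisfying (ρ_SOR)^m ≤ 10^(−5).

ρ_J = max_k |cos(kπ/167)| = cos(π/167) = 0.9998231
√(1−ρ_J²) simplifies to sin(π/167) = 0.0188108.
ω* = 2/(1+0.0188108) = 1.9630730
ρ_SOR = ω* − 1 ≈ 0.9630730.
ρ_SOR^m ≤ 10^(−5) ⇔ m ≥ 5·ln10/(−ln 0.9630730) = 11.5129/0.0376261 = 305.982; m = ⌈305.982⌉ = 306.

m = 306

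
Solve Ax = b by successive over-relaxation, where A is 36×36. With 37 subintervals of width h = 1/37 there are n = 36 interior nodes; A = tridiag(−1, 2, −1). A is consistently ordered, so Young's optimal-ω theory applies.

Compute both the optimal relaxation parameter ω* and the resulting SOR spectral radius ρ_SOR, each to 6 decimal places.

ω* = 1.843648, ρ_SOR = 0.843648

½·tridiag(1,0,1) at n=36: λ_k = cos(kπ/37); max |λ| at k=1 ⇒ ρ_J = cos(π/37) ≈ 0.996397.
1 − cos²(π/37) = sin²(π/37) ⇒ √(1−ρ_J²) = sin(π/37) = 0.0848059.
Young: ω* = 2/(1+√(1−ρ_J²)) = 2/(1+0.0848059) = 2/1.0848059 = 1.843648.
At ω = 1.843648 every |λ(B_ω)| = ω−1, so ρ_SOR = 0.843648.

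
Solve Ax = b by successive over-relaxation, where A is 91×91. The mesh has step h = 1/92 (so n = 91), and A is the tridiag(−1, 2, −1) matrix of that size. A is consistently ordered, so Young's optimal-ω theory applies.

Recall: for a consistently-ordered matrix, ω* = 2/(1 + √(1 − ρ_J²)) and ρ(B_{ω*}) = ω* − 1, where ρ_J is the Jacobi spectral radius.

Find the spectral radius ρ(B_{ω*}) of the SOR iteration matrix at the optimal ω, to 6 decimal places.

ρ_SOR = 0.933972

B_J for the 91×91 system has eigenvalues cos(kπ/92); ρ_J = cos(π/92) = 0.999417.
√(1−ρ_J²) = |sin(π/92)| = 0.0341411
Young: ω* = 2/(1+√(1−ρ_J²)) = 2/(1+0.0341411) = 2/1.0341411 = 1.933972.
At ω = 1.933972 every |λ(B_ω)| = ω−1, so ρ_SOR = 0.933972.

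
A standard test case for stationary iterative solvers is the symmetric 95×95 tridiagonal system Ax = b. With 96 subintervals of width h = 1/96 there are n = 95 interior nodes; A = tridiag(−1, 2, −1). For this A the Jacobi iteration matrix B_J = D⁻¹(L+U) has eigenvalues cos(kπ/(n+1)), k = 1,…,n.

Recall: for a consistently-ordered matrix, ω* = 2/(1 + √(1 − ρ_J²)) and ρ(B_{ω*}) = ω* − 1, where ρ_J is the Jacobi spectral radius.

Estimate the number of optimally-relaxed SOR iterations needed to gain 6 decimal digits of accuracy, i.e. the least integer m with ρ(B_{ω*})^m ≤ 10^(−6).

m = 212

ρ_J = max_k |cos(kπ/96)| = cos(π/96) = 0.9994646
√(1−ρ_J²) = |sin(π/96)| = 0.0327191
[ω*] 2 ÷ (1 + 0.0327191) = 2 ÷ 1.0327191 = 1.9366350.
Hence ρ(B_{ω*}) = 1.9366350 − 1 = 0.9366350.
ρ_SOR^m ≤ 10^(−6) ⇔ m ≥ 6·ln10/(−ln 0.9366350) = 13.8155/0.0654616 = 211.047; m = ⌈211.047⌉ = 212.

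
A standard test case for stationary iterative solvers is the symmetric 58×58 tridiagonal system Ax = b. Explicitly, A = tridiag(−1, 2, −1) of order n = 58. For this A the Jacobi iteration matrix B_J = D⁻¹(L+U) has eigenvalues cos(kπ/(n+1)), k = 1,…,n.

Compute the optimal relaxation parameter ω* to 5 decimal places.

ω* = 1.89893

With n=58, ρ(Jacobi) = cos(π/59) = 0.99858.
√(1−ρ_J²) = |sin(π/59)| = 0.053222
Then 2/(1+√(1−ρ_J²)) = 2/(1+0.053222); ω* = 2/1.053222 = 1.89893.
At ω = 1.89893 every |λ(B_ω)| = ω−1, so ρ_SOR = 0.89893.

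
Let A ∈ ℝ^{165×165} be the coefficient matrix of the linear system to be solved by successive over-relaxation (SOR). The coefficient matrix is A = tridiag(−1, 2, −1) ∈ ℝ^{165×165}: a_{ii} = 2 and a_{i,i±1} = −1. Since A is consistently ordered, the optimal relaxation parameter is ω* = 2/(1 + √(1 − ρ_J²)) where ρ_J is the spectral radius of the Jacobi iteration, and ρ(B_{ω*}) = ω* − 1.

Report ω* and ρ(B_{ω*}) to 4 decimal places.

n=165: λ(B_J) = 1 − λ(A)/2 = cos(kπ/166); k=1 gives ρ_J = 0.9998.
√(1−ρ_J²) simplifies to sin(π/166) = 0.01892.
Then 2/(1+√(1−ρ_J²)) = 2/(1+0.01892); ω* = 2/1.01892 = 1.9629.
At ω = 1.9629 every |λ(B_ω)| = ω−1, so ρ_SOR = 0.9629.

ω* = 1.9629, ρ_SOR = 0.9629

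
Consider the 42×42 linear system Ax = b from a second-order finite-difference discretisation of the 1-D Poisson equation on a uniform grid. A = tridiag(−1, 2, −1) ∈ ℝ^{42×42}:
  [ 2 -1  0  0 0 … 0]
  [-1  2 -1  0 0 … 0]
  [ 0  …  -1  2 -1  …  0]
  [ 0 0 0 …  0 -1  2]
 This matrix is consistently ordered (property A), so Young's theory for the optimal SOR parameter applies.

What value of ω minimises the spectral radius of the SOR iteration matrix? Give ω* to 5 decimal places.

ω* = 1.86394

B_J for the 42×42 system has eigenvalues cos(kπ/43); ρ_J = cos(π/43) = 0.99733.
√(1−ρ_J²) simplifies to sin(π/43) = 0.072995.
ω* = 2/(1 + 0.072995) = 2/1.072995 = 1.86394.
Hence ρ(B_{ω*}) = 1.86394 − 1 = 0.86394.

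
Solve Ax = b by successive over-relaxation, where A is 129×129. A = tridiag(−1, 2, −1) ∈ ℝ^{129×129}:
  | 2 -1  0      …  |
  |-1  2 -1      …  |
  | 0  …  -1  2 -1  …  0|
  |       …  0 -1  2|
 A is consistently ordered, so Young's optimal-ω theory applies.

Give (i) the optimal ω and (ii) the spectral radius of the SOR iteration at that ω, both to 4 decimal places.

½·tridiag(1,0,1) at n=129: λ_k = cos(kπ/130); max |λ| at k=1 ⇒ ρ_J = cos(π/130) ≈ 0.9997.
1 − cos²(π/130) = sin²(π/130) ⇒ √(1−ρ_J²) = sin(π/130) = 0.02416.
So ω* = 2/1.02416 = 1.9528 (Young).
ρ_SOR = ω* − 1 = 1.9528 − 1 = 0.9528.

ω* = 1.9528, ρ_SOR = 0.9528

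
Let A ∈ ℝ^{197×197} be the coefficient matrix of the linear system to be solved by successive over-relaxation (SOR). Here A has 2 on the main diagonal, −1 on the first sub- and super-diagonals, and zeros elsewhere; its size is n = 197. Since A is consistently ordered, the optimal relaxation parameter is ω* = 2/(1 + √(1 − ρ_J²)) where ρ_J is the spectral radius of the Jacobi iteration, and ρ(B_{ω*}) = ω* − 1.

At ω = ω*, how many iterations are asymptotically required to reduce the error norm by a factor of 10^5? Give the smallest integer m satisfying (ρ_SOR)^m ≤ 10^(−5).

[ρ_J] n=197: ρ(B_J) = cos(π/(n+1)) = cos(π/198) = 0.9998741.
√(1−ρ_J²) = |sin(π/198)| = 0.0158660
[ω*] 2 ÷ (1 + 0.0158660) = 2 ÷ 1.0158660 = 1.9687636.
ρ_SOR = ω* − 1 ≈ 0.9687636.
5·ln10 = 11.5129; −ln(0.9687636) = 0.0317347; m = ⌈11.5129/0.0317347⌉ = ⌈362.786⌉ = 363.

m = 363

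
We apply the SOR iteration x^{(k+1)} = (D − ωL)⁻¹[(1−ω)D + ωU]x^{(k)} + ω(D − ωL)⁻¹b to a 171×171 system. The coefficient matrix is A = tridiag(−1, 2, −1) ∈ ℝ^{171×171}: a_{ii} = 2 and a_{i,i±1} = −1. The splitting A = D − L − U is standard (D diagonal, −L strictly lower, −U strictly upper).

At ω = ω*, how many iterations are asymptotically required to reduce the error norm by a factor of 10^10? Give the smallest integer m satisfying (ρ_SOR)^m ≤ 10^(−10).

ρ_J = max_k |cos(kπ/172)| = cos(π/172) = 0.9998332
√(1 − cos²(π/172)) = sin(π/172) ≈ 0.0182641.
[ω*] 2 ÷ (1 + 0.0182641) = 2 ÷ 1.0182641 = 1.9641270.
Hence ρ(B_{ω*}) = 1.9641270 − 1 = 0.9641270.
ρ_SOR^m ≤ 10^(−10) ⇔ m ≥ 10·ln10/(−ln 0.9641270) = 23.0259/0.0365323 = 630.289; m = ⌈630.289⌉ = 631.

m = 631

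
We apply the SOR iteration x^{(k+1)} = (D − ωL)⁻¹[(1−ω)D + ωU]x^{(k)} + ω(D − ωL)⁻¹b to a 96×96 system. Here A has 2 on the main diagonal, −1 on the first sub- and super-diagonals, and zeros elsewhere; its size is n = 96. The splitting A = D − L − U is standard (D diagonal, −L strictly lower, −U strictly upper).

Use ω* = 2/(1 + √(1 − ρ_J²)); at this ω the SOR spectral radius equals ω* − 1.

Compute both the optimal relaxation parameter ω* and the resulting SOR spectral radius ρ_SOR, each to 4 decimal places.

ω* = 1.9373, ρ_SOR = 0.9373

½·tridiag(1,0,1) at n=96: λ_k = cos(kπ/97); max |λ| at k=1 ⇒ ρ_J = cos(π/97) ≈ 0.9995.
√(1−ρ_J²) = |sin(π/97)| = 0.03238
ω* = 2/(1 + 0.03238) = 2/1.03238 = 1.9373.
ρ_SOR = ω* − 1 ≈ 0.9373.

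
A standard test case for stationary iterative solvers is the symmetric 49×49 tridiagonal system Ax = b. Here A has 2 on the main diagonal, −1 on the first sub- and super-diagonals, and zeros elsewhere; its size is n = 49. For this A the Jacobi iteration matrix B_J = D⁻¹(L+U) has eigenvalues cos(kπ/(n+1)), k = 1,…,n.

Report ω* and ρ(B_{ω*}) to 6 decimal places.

ω* = 1.881838, ρ_SOR = 0.881838

B_J for the 49×49 system has eigenvalues cos(kπ/50); ρ_J = cos(π/50) = 0.998027.
√(1−ρ_J²) = |sin(π/50)| = 0.0627905
So ω* = 2/1.0627905 = 1.881838 (Young).
ρ_SOR = ω* − 1 ≈ 0.881838.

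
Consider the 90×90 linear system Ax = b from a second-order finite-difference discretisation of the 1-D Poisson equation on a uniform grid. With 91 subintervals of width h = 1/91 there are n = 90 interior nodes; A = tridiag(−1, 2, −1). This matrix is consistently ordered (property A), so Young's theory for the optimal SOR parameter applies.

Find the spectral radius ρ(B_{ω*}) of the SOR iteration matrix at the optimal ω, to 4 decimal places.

ρ_SOR = 0.9333

B_J for the 90×90 system has eigenvalues cos(kπ/91); ρ_J = cos(π/91) = 0.9994.
root = sin(π/91) = 0.03452  (since 1−cos² = sin²).
ω* = 2 / (1 + 0.03452) = 2 / 1.03452 ≈ 1.9333.
ρ_SOR = ω* − 1 ≈ 0.9333.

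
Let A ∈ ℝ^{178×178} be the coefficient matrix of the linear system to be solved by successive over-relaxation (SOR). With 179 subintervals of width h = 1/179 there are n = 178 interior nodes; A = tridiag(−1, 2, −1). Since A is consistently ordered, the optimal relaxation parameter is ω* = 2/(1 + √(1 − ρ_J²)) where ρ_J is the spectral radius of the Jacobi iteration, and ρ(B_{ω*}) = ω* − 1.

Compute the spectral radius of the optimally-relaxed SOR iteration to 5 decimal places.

ρ_SOR = 0.96551

B_J for the 178×178 system has eigenvalues cos(kπ/179); ρ_J = cos(π/179) = 0.99985.
root = sin(π/179) = 0.017550  (since 1−cos² = sin²).
So ω* = 2/1.017550 = 1.96551 (Young).
[ρ_SOR] ω* − 1 = 0.96551.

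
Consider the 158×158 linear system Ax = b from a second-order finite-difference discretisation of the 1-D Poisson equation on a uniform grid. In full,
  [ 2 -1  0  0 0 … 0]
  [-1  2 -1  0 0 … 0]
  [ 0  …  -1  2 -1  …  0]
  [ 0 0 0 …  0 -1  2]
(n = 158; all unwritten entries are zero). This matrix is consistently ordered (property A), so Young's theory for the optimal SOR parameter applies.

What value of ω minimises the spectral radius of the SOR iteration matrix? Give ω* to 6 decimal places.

[ρ_J] n=158: ρ(B_J) = cos(π/(n+1)) = cos(π/159) = 0.999805.
1 − cos²(π/159) = sin²(π/159) ⇒ √(1−ρ_J²) = sin(π/159) = 0.0197572.
ω* = 2 / (1 + 0.0197572) = 2 / 1.0197572 ≈ 1.961251.
Hence ρ(B_{ω*}) = 1.961251 − 1 = 0.961251.

ω* = 1.961251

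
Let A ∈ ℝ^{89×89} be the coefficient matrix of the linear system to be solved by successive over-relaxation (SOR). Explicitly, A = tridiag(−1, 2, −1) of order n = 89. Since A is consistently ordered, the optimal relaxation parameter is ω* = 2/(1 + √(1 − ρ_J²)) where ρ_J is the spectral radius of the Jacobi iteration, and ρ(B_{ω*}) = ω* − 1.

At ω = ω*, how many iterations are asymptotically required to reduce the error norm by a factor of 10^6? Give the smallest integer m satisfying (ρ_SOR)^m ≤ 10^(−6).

With n=89, ρ(Jacobi) = cos(π/90) = 0.9993908.
√(1 − cos²(π/90)) = sin(π/90) ≈ 0.0348995.
Young: ω* = 2/(1+√(1−ρ_J²)) = 2/(1+0.0348995) = 2/1.0348995 = 1.9325548.
At ω = 1.9325548 every |λ(B_ω)| = ω−1, so ρ_SOR = 0.9325548.
(0.9325548)^m ≤ 10^{−6}  ⇒  m·ln(0.9325548) ≤ −6·ln10  ⇒  m ≥ 197.852  ⇒  m = 198

m = 198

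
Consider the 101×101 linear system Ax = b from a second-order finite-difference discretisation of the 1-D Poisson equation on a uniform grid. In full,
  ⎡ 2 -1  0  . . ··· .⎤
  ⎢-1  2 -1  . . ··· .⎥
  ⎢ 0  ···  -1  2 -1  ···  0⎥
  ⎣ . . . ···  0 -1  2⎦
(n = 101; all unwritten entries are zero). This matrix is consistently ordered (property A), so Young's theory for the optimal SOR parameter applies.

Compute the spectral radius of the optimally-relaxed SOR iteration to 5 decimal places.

With n=101, ρ(Jacobi) = cos(π/102) = 0.99953.
√(1−ρ_J²) simplifies to sin(π/102) = 0.030795.
Young: ω* = 2/(1+√(1−ρ_J²)) = 2/(1+0.030795) = 2/1.030795 = 1.94025.
ρ(B_{ω*}) = ω*−1 = 0.94025

ρ_SOR = 0.94025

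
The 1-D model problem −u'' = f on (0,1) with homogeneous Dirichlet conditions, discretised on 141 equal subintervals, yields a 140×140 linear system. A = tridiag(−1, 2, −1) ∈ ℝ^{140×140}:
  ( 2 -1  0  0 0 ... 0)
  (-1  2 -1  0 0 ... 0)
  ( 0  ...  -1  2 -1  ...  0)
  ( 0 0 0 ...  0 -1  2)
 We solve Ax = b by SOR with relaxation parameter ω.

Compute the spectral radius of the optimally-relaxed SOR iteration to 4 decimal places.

ρ_SOR = 0.9564

spectrum of D⁻¹(L+U) = {cos(kπ/141) : 1≤k≤140}; ρ_J = cos(π/141) = 0.9998.
√(1−ρ_J²) = |sin(π/141)| = 0.02228
Young: ω* = 2/(1+√(1−ρ_J²)) = 2/(1+0.02228) = 2/1.02228 = 1.9564.
and ρ(B_{ω*}) = 1.9564 − 1 = 0.9564.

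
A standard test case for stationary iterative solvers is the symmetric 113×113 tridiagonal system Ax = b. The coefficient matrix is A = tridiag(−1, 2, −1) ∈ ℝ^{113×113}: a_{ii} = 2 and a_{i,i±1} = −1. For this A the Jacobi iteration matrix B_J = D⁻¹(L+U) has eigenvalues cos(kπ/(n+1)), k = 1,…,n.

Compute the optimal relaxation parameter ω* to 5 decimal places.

spectrum of D⁻¹(L+U) = {cos(kπ/114) : 1≤k≤113}; ρ_J = cos(π/114) = 0.99962.
√(1 − cos²(π/114)) = sin(π/114) ≈ 0.027554.
ω* = 2 / (1 + 0.027554) = 2 / 1.027554 ≈ 1.94637.
[ρ_SOR] ω* − 1 = 0.94637.

ω* = 1.94637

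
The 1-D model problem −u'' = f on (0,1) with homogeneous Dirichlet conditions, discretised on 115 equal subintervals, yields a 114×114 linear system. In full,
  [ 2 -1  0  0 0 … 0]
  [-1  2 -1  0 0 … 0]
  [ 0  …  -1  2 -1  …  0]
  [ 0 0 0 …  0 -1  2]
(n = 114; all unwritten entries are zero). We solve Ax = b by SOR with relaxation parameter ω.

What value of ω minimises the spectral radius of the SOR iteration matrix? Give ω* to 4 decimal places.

ω* = 1.9468

n=114: λ(B_J) = 1 − λ(A)/2 = cos(kπ/115); k=1 gives ρ_J = 0.9996.
1 − cos²(π/115) = sin²(π/115) ⇒ √(1−ρ_J²) = sin(π/115) = 0.02731.
ω* = 2 / (1 + 0.02731) = 2 / 1.02731 ≈ 1.9468.
ρ(B_{ω*}) = ω*−1 = 0.9468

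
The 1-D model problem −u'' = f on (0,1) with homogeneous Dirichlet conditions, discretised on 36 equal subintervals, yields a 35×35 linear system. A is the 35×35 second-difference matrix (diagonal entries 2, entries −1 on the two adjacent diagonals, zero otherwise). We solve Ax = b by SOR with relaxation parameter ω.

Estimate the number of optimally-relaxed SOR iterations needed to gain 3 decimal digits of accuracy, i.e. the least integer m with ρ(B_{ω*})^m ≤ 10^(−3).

m = 40

[ρ_J] n=35: ρ(B_J) = cos(π/(n+1)) = cos(π/36) = 0.9961947.
1 − cos²(π/36) = sin²(π/36) ⇒ √(1−ρ_J²) = sin(π/36) = 0.0871557.
Young: ω* = 2/(1+√(1−ρ_J²)) = 2/(1+0.0871557) = 2/1.0871557 = 1.8396629.
Hence ρ(B_{ω*}) = 1.8396629 − 1 = 0.8396629.
(0.8396629)^m ≤ 10^{−3}  ⇒  m·ln(0.8396629) ≤ −3·ln10  ⇒  m ≥ 39.528  ⇒  m = 40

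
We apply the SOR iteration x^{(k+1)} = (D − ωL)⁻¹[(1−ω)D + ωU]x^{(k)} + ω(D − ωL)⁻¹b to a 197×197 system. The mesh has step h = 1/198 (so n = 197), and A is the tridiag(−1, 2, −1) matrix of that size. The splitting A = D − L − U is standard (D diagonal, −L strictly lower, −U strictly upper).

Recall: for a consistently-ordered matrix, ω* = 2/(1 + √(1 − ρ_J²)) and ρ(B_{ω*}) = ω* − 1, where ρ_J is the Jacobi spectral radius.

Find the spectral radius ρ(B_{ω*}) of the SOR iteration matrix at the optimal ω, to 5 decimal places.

ρ_J = max_k |cos(kπ/198)| = cos(π/198) = 0.99987
root = sin(π/198) = 0.015866  (since 1−cos² = sin²).
Then 2/(1+√(1−ρ_J²)) = 2/(1+0.015866); ω* = 2/1.015866 = 1.96876.
ρ_SOR = ω* − 1 = 1.96876 − 1 = 0.96876.

ρ_SOR = 0.96876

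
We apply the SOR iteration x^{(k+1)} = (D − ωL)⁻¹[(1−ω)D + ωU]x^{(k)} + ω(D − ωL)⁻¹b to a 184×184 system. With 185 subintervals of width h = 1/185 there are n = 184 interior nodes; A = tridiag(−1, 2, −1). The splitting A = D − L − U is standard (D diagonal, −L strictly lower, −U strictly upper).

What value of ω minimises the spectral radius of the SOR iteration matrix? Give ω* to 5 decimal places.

ω* = 1.96661

n=184: λ(B_J) = 1 − λ(A)/2 = cos(kπ/185); k=1 gives ρ_J = 0.99986.
root = sin(π/185) = 0.016981  (since 1−cos² = sin²).
ω* = 2/(1 + 0.016981) = 2/1.016981 = 1.96661.
ρ_SOR = ω* − 1 = 1.96661 − 1 = 0.96661.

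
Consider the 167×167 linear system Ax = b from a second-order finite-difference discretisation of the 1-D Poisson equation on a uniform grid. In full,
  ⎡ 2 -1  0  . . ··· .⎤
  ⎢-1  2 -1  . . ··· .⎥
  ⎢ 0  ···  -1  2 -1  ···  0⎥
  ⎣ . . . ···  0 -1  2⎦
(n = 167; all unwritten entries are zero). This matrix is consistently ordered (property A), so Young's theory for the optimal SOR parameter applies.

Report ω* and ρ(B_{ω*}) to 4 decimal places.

ρ_J = max_k |cos(kπ/168)| = cos(π/168) = 0.9998
√(1 − cos²(π/168)) = sin(π/168) ≈ 0.01870.
ω* = 2/(1 + 0.01870) = 2/1.01870 = 1.9633.
At ω = 1.9633 every |λ(B_ω)| = ω−1, so ρ_SOR = 0.9633.

ω* = 1.9633, ρ_SOR = 0.9633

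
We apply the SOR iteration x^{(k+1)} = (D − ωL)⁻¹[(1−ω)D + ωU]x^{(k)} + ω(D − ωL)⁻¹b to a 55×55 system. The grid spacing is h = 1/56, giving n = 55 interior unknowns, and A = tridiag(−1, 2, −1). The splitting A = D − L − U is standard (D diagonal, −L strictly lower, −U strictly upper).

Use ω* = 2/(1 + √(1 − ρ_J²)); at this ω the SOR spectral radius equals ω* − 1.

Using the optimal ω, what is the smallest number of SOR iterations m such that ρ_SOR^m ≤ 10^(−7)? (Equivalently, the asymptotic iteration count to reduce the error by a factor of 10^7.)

ρ_J = max_k |cos(kπ/56)| = cos(π/56) = 0.9984268
√(1 − cos²(π/56)) = sin(π/56) ≈ 0.0560704.
Then 2/(1+√(1−ρ_J²)) = 2/(1+0.0560704); ω* = 2/1.0560704 = 1.8938131.
ρ(B_{ω*}) = ω*−1 = 0.8938131
m ≥ 7·ln10 / (−ln 0.8938131) = 143.580; smallest integer m = 144.

m = 144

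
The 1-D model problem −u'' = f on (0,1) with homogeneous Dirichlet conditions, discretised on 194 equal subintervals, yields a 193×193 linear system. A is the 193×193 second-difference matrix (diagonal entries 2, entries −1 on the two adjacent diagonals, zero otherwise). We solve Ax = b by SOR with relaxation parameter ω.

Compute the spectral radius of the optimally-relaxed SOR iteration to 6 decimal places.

ρ_SOR = 0.968130

B_J for the 193×193 system has eigenvalues cos(kπ/194); ρ_J = cos(π/194) = 0.999869.
1 − cos²(π/194) = sin²(π/194) ⇒ √(1−ρ_J²) = sin(π/194) = 0.0161931.
ω* = 2/(1 + 0.0161931) = 2/1.0161931 = 1.968130.
ρ_SOR = ω* − 1 ≈ 0.968130.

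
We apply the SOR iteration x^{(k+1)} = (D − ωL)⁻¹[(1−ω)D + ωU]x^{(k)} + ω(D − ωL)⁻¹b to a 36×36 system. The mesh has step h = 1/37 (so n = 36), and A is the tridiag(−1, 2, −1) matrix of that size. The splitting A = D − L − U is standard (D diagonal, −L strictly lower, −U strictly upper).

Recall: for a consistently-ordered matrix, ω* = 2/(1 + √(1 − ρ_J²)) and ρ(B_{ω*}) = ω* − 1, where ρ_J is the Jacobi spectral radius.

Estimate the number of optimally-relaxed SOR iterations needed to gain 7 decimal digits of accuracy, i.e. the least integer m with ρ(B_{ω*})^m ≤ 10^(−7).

B_J for the 36×36 system has eigenvalues cos(kπ/37); ρ_J = cos(π/37) = 0.9963975.
√(1 − cos²(π/37)) = sin(π/37) ≈ 0.0848059.
[ω*] 2 ÷ (1 + 0.0848059) = 2 ÷ 1.0848059 = 1.8436478.
ρ_SOR = ω* − 1 = 1.8436478 − 1 = 0.8436478.
ρ_SOR^m ≤ 10^(−7) ⇔ m ≥ 7·ln10/(−ln 0.8436478) = 16.1181/0.17002 = 94.801; m = ⌈94.801⌉ = 95.

m = 95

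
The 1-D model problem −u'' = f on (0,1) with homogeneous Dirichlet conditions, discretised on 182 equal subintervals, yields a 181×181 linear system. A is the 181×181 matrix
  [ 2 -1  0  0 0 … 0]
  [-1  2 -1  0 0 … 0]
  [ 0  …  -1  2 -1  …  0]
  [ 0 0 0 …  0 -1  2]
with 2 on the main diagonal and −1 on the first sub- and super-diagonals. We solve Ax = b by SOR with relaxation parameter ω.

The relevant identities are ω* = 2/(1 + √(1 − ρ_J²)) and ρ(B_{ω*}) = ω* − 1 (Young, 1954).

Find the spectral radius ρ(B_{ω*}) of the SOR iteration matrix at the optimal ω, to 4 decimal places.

ρ_SOR = 0.9661

½·tridiag(1,0,1) at n=181: λ_k = cos(kπ/182); max |λ| at k=1 ⇒ ρ_J = cos(π/182) ≈ 0.9999.
1 − cos²(π/182) = sin²(π/182) ⇒ √(1−ρ_J²) = sin(π/182) = 0.01726.
Young: ω* = 2/(1+√(1−ρ_J²)) = 2/(1+0.01726) = 2/1.01726 = 1.9661.
ρ_SOR = ω* − 1 = 1.9661 − 1 = 0.9661.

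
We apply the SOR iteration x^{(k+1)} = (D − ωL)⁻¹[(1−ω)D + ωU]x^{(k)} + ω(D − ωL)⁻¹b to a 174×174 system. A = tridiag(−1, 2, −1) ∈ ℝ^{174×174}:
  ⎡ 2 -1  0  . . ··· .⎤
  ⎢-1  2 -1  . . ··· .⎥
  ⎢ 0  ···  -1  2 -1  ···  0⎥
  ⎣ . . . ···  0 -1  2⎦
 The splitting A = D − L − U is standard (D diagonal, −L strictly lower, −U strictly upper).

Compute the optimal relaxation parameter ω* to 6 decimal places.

With n=174, ρ(Jacobi) = cos(π/175) = 0.999839.
√(1 − cos²(π/175)) = sin(π/175) ≈ 0.0179510.
ω* = 2/(1 + 0.0179510) = 2/1.0179510 = 1.964731.
Hence ρ(B_{ω*}) = 1.964731 − 1 = 0.964731.

ω* = 1.964731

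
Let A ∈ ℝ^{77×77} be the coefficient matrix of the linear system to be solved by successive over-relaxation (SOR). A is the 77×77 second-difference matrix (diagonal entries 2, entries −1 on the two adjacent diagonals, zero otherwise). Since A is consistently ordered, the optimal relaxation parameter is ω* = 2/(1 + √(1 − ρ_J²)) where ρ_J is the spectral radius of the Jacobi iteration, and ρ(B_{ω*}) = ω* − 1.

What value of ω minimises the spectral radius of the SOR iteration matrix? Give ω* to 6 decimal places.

ω* = 1.922585

B_J for the 77×77 system has eigenvalues cos(kπ/78); ρ_J = cos(π/78) = 0.999189.
root = sin(π/78) = 0.0402659  (since 1−cos² = sin²).
ω* = 2/(1+0.0402659) = 1.922585
and ρ(B_{ω*}) = 1.922585 − 1 = 0.922585.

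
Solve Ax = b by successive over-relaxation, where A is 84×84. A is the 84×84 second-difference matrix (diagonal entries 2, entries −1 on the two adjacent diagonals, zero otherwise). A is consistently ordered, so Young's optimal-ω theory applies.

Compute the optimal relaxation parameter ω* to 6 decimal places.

ω* = 1.928731

With n=84, ρ(Jacobi) = cos(π/85) = 0.999317.
root = sin(π/85) = 0.0369515  (since 1−cos² = sin²).
[ω*] 2 ÷ (1 + 0.0369515) = 2 ÷ 1.0369515 = 1.928731.
ρ_SOR = ω* − 1 ≈ 0.928731.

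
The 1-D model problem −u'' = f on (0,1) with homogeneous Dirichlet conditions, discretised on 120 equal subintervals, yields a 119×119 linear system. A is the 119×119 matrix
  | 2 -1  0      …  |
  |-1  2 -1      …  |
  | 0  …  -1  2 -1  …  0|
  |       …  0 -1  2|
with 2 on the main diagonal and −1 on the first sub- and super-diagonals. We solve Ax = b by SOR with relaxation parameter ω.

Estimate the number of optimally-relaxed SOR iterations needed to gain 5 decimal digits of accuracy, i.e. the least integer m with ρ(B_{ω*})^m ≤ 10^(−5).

m = 220

With n=119, ρ(Jacobi) = cos(π/120) = 0.9996573.
1 − cos²(π/120) = sin²(π/120) ⇒ √(1−ρ_J²) = sin(π/120) = 0.0261769.
ω* = 2/(1 + 0.0261769) = 2/1.0261769 = 1.9489817.
[ρ_SOR] ω* − 1 = 0.9489817.
Need (0.9489817)^m ≤ 10^(−5): m ≥ 5·ln10/|ln 0.9489817| = 11.5129/0.0523658 = 219.855 ⇒ m = 220.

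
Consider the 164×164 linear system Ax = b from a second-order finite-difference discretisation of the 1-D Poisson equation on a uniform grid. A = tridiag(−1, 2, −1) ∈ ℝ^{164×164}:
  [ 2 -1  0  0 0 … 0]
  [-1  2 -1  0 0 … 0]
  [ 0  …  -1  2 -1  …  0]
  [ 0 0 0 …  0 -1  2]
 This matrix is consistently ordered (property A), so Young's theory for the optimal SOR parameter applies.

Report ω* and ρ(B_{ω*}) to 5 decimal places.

[ρ_J] n=164: ρ(B_J) = cos(π/(n+1)) = cos(π/165) = 0.99982.
root = sin(π/165) = 0.019039  (since 1−cos² = sin²).
So ω* = 2/1.019039 = 1.96263 (Young).
ρ_SOR = ω* − 1 = 1.96263 − 1 = 0.96263.

ω* = 1.96263, ρ_SOR = 0.96263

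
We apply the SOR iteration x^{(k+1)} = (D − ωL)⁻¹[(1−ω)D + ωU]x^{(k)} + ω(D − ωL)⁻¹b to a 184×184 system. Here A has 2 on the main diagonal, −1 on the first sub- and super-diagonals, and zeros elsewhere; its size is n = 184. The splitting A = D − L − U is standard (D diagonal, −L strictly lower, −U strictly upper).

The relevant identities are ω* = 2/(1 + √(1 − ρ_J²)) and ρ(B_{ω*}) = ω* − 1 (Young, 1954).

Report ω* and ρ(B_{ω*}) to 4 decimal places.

ω* = 1.9666, ρ_SOR = 0.9666

n=184: λ(B_J) = 1 − λ(A)/2 = cos(kπ/185); k=1 gives ρ_J = 0.9999.
root = sin(π/185) = 0.01698  (since 1−cos² = sin²).
ω* = 2/(1 + 0.01698) = 2/1.01698 = 1.9666.
ρ_SOR = ω* − 1 = 1.9666 − 1 = 0.9666.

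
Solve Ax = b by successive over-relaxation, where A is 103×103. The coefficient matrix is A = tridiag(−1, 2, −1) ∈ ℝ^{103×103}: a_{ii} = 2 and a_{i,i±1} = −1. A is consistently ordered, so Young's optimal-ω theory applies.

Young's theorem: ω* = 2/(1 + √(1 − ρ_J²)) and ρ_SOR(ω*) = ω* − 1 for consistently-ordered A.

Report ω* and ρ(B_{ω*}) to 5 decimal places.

ω* = 1.94136, ρ_SOR = 0.94136

spectrum of D⁻¹(L+U) = {cos(kπ/104) : 1≤k≤103}; ρ_J = cos(π/104) = 0.99954.
√(1 − cos²(π/104)) = sin(π/104) ≈ 0.030203.
Young: ω* = 2/(1+√(1−ρ_J²)) = 2/(1+0.030203) = 2/1.030203 = 1.94136.
and ρ(B_{ω*}) = 1.94136 − 1 = 0.94136.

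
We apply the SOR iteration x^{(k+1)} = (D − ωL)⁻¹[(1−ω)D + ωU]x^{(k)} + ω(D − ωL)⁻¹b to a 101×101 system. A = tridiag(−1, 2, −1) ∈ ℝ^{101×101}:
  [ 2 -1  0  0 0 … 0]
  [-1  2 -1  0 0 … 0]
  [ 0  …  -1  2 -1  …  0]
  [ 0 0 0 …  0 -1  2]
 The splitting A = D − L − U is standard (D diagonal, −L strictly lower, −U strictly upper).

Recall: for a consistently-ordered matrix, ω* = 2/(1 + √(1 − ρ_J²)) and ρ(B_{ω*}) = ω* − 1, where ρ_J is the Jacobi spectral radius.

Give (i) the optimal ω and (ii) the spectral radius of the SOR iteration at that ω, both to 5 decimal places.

ω* = 1.94025, ρ_SOR = 0.94025

spectrum of D⁻¹(L+U) = {cos(kπ/102) : 1≤k≤101}; ρ_J = cos(π/102) = 0.99953.
√(1−ρ_J²) simplifies to sin(π/102) = 0.030795.
ω* = 2/(1 + 0.030795) = 2/1.030795 = 1.94025.
and ρ(B_{ω*}) = 1.94025 − 1 = 0.94025.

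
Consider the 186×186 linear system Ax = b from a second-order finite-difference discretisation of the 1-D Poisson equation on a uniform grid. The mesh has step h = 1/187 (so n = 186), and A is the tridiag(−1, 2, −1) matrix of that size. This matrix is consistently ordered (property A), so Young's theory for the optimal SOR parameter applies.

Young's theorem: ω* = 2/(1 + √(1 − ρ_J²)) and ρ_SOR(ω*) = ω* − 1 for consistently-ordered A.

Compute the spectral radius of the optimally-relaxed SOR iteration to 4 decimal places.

ρ_SOR = 0.9670

n=186: λ(B_J) = 1 − λ(A)/2 = cos(kπ/187); k=1 gives ρ_J = 0.9999.
root = sin(π/187) = 0.01680  (since 1−cos² = sin²).
ω* = 2/(1+0.01680) = 1.9670
Hence ρ(B_{ω*}) = 1.9670 − 1 = 0.9670.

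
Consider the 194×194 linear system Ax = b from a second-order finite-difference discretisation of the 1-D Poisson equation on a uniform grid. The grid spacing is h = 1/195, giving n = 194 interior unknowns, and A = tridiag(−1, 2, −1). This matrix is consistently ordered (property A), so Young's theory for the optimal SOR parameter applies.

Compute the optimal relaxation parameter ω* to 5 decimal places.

½·tridiag(1,0,1) at n=194: λ_k = cos(kπ/195); max |λ| at k=1 ⇒ ρ_J = cos(π/195) ≈ 0.99987.
√(1−ρ_J²) = |sin(π/195)| = 0.016110
[ω*] 2 ÷ (1 + 0.016110) = 2 ÷ 1.016110 = 1.96829.
ρ_SOR = ω* − 1 ≈ 0.96829.

ω* = 1.96829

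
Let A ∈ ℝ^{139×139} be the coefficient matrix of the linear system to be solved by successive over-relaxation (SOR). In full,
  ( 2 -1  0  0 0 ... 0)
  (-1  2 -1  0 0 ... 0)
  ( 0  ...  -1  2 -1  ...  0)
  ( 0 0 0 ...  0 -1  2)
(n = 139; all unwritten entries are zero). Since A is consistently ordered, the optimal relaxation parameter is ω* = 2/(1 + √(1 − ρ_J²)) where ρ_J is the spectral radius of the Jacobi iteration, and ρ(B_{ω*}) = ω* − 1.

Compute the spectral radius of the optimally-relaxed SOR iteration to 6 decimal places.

½·tridiag(1,0,1) at n=139: λ_k = cos(kπ/140); max |λ| at k=1 ⇒ ρ_J = cos(π/140) ≈ 0.999748.
1 − cos²(π/140) = sin²(π/140) ⇒ √(1−ρ_J²) = sin(π/140) = 0.0224381.
[ω*] 2 ÷ (1 + 0.0224381) = 2 ÷ 1.0224381 = 1.956109.
[ρ_SOR] ω* − 1 = 0.956109.

ρ_SOR = 0.956109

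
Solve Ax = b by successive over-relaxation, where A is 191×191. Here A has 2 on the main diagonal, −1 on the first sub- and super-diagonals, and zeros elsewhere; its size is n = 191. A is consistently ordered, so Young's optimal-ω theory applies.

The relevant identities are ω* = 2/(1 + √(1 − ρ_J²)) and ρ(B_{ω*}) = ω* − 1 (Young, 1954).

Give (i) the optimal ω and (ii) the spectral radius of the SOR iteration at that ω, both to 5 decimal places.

With n=191, ρ(Jacobi) = cos(π/192) = 0.99987.
√(1 − cos²(π/192)) = sin(π/192) ≈ 0.016362.
ω* = 2 / (1 + 0.016362) = 2 / 1.016362 ≈ 1.96780.
At ω = 1.96780 every |λ(B_ω)| = ω−1, so ρ_SOR = 0.96780.

ω* = 1.96780, ρ_SOR = 0.96780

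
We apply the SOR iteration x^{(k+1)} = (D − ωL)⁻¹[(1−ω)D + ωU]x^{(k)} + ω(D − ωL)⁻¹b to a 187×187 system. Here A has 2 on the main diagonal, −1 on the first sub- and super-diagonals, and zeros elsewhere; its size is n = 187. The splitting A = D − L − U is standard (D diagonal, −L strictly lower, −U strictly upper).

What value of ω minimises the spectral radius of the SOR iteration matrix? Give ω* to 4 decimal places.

With n=187, ρ(Jacobi) = cos(π/188) = 0.9999.
1 − cos²(π/188) = sin²(π/188) ⇒ √(1−ρ_J²) = sin(π/188) = 0.01671.
So ω* = 2/1.01671 = 1.9671 (Young).
ρ_SOR = ω* − 1 ≈ 0.9671.

ω* = 1.9671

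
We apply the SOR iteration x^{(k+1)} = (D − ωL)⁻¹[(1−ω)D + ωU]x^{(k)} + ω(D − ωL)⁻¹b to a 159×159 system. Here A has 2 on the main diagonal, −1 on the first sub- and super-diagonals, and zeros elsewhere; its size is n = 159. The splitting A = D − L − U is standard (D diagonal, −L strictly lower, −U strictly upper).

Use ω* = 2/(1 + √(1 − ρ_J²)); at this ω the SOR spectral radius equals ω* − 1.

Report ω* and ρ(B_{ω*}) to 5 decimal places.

B_J for the 159×159 system has eigenvalues cos(kπ/160); ρ_J = cos(π/160) = 0.99981.
√(1−ρ_J²) simplifies to sin(π/160) = 0.019634.
Young: ω* = 2/(1+√(1−ρ_J²)) = 2/(1+0.019634) = 2/1.019634 = 1.96149.
and ρ(B_{ω*}) = 1.96149 − 1 = 0.96149.

ω* = 1.96149, ρ_SOR = 0.96149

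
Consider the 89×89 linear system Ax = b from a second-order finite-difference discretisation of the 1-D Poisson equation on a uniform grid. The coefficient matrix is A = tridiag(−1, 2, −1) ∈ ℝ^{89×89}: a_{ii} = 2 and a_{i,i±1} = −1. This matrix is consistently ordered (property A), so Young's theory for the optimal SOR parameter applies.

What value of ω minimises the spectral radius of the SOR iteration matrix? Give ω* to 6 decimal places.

ω* = 1.932555

½·tridiag(1,0,1) at n=89: λ_k = cos(kπ/90); max |λ| at k=1 ⇒ ρ_J = cos(π/90) ≈ 0.999391.
1 − cos²(π/90) = sin²(π/90) ⇒ √(1−ρ_J²) = sin(π/90) = 0.0348995.
So ω* = 2/1.0348995 = 1.932555 (Young).
and ρ(B_{ω*}) = 1.932555 − 1 = 0.932555.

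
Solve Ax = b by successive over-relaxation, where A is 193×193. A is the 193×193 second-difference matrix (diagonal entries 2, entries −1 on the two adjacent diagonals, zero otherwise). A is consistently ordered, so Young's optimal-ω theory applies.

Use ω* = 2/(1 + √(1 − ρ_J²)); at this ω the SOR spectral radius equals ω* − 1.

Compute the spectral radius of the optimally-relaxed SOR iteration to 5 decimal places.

B_J for the 193×193 system has eigenvalues cos(kπ/194); ρ_J = cos(π/194) = 0.99987.
√(1−ρ_J²) = |sin(π/194)| = 0.016193
ω* = 2 / (1 + 0.016193) = 2 / 1.016193 ≈ 1.96813.
Hence ρ(B_{ω*}) = 1.96813 − 1 = 0.96813.

ρ_SOR = 0.96813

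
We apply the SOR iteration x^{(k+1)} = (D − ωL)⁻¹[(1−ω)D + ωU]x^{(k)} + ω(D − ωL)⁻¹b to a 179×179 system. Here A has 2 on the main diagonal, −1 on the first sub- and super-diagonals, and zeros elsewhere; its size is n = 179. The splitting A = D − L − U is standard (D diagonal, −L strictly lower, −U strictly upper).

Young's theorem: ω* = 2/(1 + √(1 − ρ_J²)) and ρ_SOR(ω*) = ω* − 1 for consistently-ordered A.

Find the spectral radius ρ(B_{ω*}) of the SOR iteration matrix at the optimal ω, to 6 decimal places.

B_J for the 179×179 system has eigenvalues cos(kπ/180); ρ_J = cos(π/180) = 0.999848.
√(1−ρ_J²) simplifies to sin(π/180) = 0.0174524.
ω* = 2/(1 + 0.0174524) = 2/1.0174524 = 1.965694.
and ρ(B_{ω*}) = 1.965694 − 1 = 0.965694.

ρ_SOR = 0.965694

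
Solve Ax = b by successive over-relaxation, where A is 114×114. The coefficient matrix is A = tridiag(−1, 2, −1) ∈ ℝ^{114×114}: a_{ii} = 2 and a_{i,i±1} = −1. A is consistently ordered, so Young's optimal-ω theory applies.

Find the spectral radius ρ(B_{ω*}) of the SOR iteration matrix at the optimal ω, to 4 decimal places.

ρ_J = max_k |cos(kπ/115)| = cos(π/115) = 0.9996
√(1 − cos²(π/115)) = sin(π/115) ≈ 0.02731.
ω* = 2/(1 + 0.02731) = 2/1.02731 = 1.9468.
Hence ρ(B_{ω*}) = 1.9468 − 1 = 0.9468.

ρ_SOR = 0.9468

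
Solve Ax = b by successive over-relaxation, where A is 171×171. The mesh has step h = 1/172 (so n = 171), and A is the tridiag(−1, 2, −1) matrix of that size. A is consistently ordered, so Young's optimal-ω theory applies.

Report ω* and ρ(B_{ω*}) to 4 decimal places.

B_J for the 171×171 system has eigenvalues cos(kπ/172); ρ_J = cos(π/172) = 0.9998.
√(1−ρ_J²) simplifies to sin(π/172) = 0.01826.
Young: ω* = 2/(1+√(1−ρ_J²)) = 2/(1+0.01826) = 2/1.01826 = 1.9641.
ρ_SOR = ω* − 1 = 1.9641 − 1 = 0.9641.

ω* = 1.9641, ρ_SOR = 0.9641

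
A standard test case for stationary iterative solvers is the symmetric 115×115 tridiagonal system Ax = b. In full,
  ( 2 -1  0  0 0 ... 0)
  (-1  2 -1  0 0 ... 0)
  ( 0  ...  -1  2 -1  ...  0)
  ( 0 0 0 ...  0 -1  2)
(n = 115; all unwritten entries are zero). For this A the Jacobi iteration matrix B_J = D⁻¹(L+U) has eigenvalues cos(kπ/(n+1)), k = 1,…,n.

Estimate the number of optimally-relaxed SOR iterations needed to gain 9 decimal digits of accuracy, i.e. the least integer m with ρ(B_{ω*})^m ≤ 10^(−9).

m = 383

½·tridiag(1,0,1) at n=115: λ_k = cos(kπ/116); max |λ| at k=1 ⇒ ρ_J = cos(π/116) ≈ 0.9996333.
√(1−ρ_J²) = |sin(π/116)| = 0.0270794
Young: ω* = 2/(1+√(1−ρ_J²)) = 2/(1+0.0270794) = 2/1.0270794 = 1.9472691.
Hence ρ(B_{ω*}) = 1.9472691 − 1 = 0.9472691.
m ≥ 9·ln10 / (−ln 0.9472691) = 382.546; smallest integer m = 383.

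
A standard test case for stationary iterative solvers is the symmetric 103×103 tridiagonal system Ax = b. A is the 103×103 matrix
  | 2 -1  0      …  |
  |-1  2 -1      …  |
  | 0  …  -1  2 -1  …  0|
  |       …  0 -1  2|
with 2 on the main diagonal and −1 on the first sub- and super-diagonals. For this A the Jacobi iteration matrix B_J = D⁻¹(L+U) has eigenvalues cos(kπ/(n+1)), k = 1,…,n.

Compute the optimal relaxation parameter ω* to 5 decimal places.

ρ_J = max_k |cos(kπ/104)| = cos(π/104) = 0.99954
1 − cos²(π/104) = sin²(π/104) ⇒ √(1−ρ_J²) = sin(π/104) = 0.030203.
[ω*] 2 ÷ (1 + 0.030203) = 2 ÷ 1.030203 = 1.94136.
ρ_SOR = ω* − 1 = 1.94136 − 1 = 0.94136.

ω* = 1.94136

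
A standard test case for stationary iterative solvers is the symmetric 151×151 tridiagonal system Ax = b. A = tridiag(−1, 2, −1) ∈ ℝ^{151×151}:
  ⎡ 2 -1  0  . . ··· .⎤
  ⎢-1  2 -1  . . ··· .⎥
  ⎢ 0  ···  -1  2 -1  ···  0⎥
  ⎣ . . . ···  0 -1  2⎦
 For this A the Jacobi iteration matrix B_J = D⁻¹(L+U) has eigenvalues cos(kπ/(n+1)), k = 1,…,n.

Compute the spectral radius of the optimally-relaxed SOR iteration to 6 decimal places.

ρ_SOR = 0.959503

spectrum of D⁻¹(L+U) = {cos(kπ/152) : 1≤k≤151}; ρ_J = cos(π/152) = 0.999786.
1 − cos²(π/152) = sin²(π/152) ⇒ √(1−ρ_J²) = sin(π/152) = 0.0206669.
[ω*] 2 ÷ (1 + 0.0206669) = 2 ÷ 1.0206669 = 1.959503.
ρ_SOR = ω* − 1 = 1.959503 − 1 = 0.959503.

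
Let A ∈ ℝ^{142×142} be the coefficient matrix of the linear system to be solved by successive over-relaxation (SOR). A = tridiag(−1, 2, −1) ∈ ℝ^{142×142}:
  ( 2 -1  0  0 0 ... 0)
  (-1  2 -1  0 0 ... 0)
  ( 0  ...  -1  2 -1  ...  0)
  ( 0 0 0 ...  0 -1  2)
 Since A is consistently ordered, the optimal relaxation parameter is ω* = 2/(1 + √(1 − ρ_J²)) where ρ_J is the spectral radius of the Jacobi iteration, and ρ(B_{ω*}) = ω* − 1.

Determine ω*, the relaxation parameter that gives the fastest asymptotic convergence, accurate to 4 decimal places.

[ρ_J] n=142: ρ(B_J) = cos(π/(n+1)) = cos(π/143) = 0.9998.
√(1 − cos²(π/143)) = sin(π/143) ≈ 0.02197.
[ω*] 2 ÷ (1 + 0.02197) = 2 ÷ 1.02197 = 1.9570.
At ω = 1.9570 every |λ(B_ω)| = ω−1, so ρ_SOR = 0.9570.

ω* = 1.9570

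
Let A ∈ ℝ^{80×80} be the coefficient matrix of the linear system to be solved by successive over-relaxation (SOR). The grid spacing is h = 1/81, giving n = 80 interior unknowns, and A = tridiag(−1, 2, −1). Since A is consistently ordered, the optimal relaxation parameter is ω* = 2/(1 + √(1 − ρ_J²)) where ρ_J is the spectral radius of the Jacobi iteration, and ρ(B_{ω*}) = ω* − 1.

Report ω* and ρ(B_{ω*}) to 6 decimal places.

n=80: λ(B_J) = 1 − λ(A)/2 = cos(kπ/81); k=1 gives ρ_J = 0.999248.
1 − cos²(π/81) = sin²(π/81) ⇒ √(1−ρ_J²) = sin(π/81) = 0.0387754.
ω* = 2/(1+0.0387754) = 1.925344
and ρ(B_{ω*}) = 1.925344 − 1 = 0.925344.

ω* = 1.925344, ρ_SOR = 0.925344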